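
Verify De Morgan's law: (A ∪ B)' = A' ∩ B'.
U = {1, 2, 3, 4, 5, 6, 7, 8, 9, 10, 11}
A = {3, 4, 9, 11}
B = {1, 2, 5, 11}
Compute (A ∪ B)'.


U = {1, 2, 3, 4, 5, 6, 7, 8, 9, 10, 11}
A = {3, 4, 9, 11}, B = {1, 2, 5, 11}
A ∪ B = {1, 2, 3, 4, 5, 9, 11}
(A ∪ B)' = U \ (A ∪ B) = {6, 7, 8, 10}
Verification via A' ∩ B': A' = {1, 2, 5, 6, 7, 8, 10}, B' = {3, 4, 6, 7, 8, 9, 10}
A' ∩ B' = {6, 7, 8, 10} ✓

{6, 7, 8, 10}


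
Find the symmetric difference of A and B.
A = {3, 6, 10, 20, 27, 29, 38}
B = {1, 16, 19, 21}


Set A = {3, 6, 10, 20, 27, 29, 38}
Set B = {1, 16, 19, 21}
A △ B = (A \ B) ∪ (B \ A)
Elements in A but not B: {3, 6, 10, 20, 27, 29, 38}
Elements in B but not A: {1, 16, 19, 21}
A △ B = {1, 3, 6, 10, 16, 19, 20, 21, 27, 29, 38}

{1, 3, 6, 10, 16, 19, 20, 21, 27, 29, 38}


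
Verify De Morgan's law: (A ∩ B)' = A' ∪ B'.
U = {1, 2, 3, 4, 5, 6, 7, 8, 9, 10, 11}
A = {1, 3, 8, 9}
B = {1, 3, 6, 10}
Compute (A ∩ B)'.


U = {1, 2, 3, 4, 5, 6, 7, 8, 9, 10, 11}
A = {1, 3, 8, 9}, B = {1, 3, 6, 10}
A ∩ B = {1, 3}
(A ∩ B)' = U \ (A ∩ B) = {2, 4, 5, 6, 7, 8, 9, 10, 11}
Verification via A' ∪ B': A' = {2, 4, 5, 6, 7, 10, 11}, B' = {2, 4, 5, 7, 8, 9, 11}
A' ∪ B' = {2, 4, 5, 6, 7, 8, 9, 10, 11} ✓

{2, 4, 5, 6, 7, 8, 9, 10, 11}


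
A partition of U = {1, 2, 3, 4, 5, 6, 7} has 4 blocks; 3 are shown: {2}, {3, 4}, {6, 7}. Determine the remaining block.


U = {1, 2, 3, 4, 5, 6, 7}
Shown blocks: {2}, {3, 4}, {6, 7}
A partition's blocks are pairwise disjoint and cover U, so the missing block = U \ (union of shown blocks).
Union of shown blocks: {2, 3, 4, 6, 7}
Missing block = U \ (union) = {1, 5}

{1, 5}


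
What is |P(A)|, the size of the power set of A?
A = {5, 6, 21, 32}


Set A = {5, 6, 21, 32}
|A| = 4
The power set P(A) contains all subsets of A.
|P(A)| = 2^|A| = 2^4 = 16

16


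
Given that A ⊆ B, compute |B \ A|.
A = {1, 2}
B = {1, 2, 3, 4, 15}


Set A = {1, 2}, |A| = 2
Set B = {1, 2, 3, 4, 15}, |B| = 5
Since A ⊆ B: B \ A = {3, 4, 15}
|B| - |A| = 5 - 2 = 3

3


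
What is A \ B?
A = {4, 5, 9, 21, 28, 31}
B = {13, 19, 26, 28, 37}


Set A = {4, 5, 9, 21, 28, 31}
Set B = {13, 19, 26, 28, 37}
A \ B includes elements in A that are not in B.
Check each element of A:
4 (not in B, keep), 5 (not in B, keep), 9 (not in B, keep), 21 (not in B, keep), 28 (in B, remove), 31 (not in B, keep)
A \ B = {4, 5, 9, 21, 31}

{4, 5, 9, 21, 31}


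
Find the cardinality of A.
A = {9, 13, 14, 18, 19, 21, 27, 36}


Set A = {9, 13, 14, 18, 19, 21, 27, 36}
Listing elements: 9, 13, 14, 18, 19, 21, 27, 36
Counting: 8 elements
|A| = 8

8


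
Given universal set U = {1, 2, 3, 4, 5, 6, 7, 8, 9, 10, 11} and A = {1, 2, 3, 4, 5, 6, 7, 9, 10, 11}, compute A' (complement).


Universal set U = {1, 2, 3, 4, 5, 6, 7, 8, 9, 10, 11}
Set A = {1, 2, 3, 4, 5, 6, 7, 9, 10, 11}
A' = U \ A = elements in U but not in A
Checking each element of U:
1 (in A, exclude), 2 (in A, exclude), 3 (in A, exclude), 4 (in A, exclude), 5 (in A, exclude), 6 (in A, exclude), 7 (in A, exclude), 8 (not in A, include), 9 (in A, exclude), 10 (in A, exclude), 11 (in A, exclude)
A' = {8}

{8}


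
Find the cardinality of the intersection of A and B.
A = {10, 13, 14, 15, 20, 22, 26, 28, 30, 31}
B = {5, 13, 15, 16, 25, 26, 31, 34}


Set A = {10, 13, 14, 15, 20, 22, 26, 28, 30, 31}
Set B = {5, 13, 15, 16, 25, 26, 31, 34}
A ∩ B = {13, 15, 26, 31}
|A ∩ B| = 4

4


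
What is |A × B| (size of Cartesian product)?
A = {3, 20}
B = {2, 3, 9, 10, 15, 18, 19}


Set A = {3, 20} has 2 elements.
Set B = {2, 3, 9, 10, 15, 18, 19} has 7 elements.
|A × B| = |A| × |B| = 2 × 7 = 14

14


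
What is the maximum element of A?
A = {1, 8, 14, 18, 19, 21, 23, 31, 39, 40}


Set A = {1, 8, 14, 18, 19, 21, 23, 31, 39, 40}
Elements in ascending order: 1, 8, 14, 18, 19, 21, 23, 31, 39, 40
The largest element is 40.

40


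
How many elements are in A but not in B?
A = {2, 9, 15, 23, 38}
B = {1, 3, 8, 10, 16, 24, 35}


Set A = {2, 9, 15, 23, 38}
Set B = {1, 3, 8, 10, 16, 24, 35}
A \ B = {2, 9, 15, 23, 38}
|A \ B| = 5

5


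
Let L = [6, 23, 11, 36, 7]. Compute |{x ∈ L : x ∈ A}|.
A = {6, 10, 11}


Set A = {6, 10, 11}
Candidates: [6, 23, 11, 36, 7]
Check each candidate:
6 ∈ A, 23 ∉ A, 11 ∈ A, 36 ∉ A, 7 ∉ A
Count of candidates in A: 2

2


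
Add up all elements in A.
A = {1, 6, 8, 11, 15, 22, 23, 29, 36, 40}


Set A = {1, 6, 8, 11, 15, 22, 23, 29, 36, 40}
Sum = 1 + 6 + 8 + 11 + 15 + 22 + 23 + 29 + 36 + 40 = 191

191


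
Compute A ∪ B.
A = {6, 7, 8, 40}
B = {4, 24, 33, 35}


Set A = {6, 7, 8, 40}
Set B = {4, 24, 33, 35}
A ∪ B includes all elements in either set.
Elements from A: {6, 7, 8, 40}
Elements from B not already included: {4, 24, 33, 35}
A ∪ B = {4, 6, 7, 8, 24, 33, 35, 40}

{4, 6, 7, 8, 24, 33, 35, 40}


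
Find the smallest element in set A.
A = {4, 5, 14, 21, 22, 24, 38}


Set A = {4, 5, 14, 21, 22, 24, 38}
Elements in ascending order: 4, 5, 14, 21, 22, 24, 38
The smallest element is 4.

4


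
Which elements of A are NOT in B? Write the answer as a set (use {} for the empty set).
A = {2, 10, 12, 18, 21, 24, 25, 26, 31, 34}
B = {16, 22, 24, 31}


Set A = {2, 10, 12, 18, 21, 24, 25, 26, 31, 34}
Set B = {16, 22, 24, 31}
Check each element of A against B:
2 ∉ B (include), 10 ∉ B (include), 12 ∉ B (include), 18 ∉ B (include), 21 ∉ B (include), 24 ∈ B, 25 ∉ B (include), 26 ∉ B (include), 31 ∈ B, 34 ∉ B (include)
Elements of A not in B: {2, 10, 12, 18, 21, 25, 26, 34}

{2, 10, 12, 18, 21, 25, 26, 34}


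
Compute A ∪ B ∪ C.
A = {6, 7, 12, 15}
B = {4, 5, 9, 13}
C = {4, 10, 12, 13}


Set A = {6, 7, 12, 15}
Set B = {4, 5, 9, 13}
Set C = {4, 10, 12, 13}
First, A ∪ B = {4, 5, 6, 7, 9, 12, 13, 15}
Then, (A ∪ B) ∪ C = {4, 5, 6, 7, 9, 10, 12, 13, 15}

{4, 5, 6, 7, 9, 10, 12, 13, 15}


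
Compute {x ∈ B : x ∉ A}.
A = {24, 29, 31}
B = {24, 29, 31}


Set A = {24, 29, 31}
Set B = {24, 29, 31}
Check each element of B against A:
24 ∈ A, 29 ∈ A, 31 ∈ A
Elements of B not in A: {}

{}


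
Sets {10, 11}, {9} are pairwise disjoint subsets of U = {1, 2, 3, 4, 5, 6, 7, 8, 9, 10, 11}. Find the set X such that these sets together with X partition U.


U = {1, 2, 3, 4, 5, 6, 7, 8, 9, 10, 11}
Shown blocks: {10, 11}, {9}
A partition's blocks are pairwise disjoint and cover U, so the missing block = U \ (union of shown blocks).
Union of shown blocks: {9, 10, 11}
Missing block = U \ (union) = {1, 2, 3, 4, 5, 6, 7, 8}

{1, 2, 3, 4, 5, 6, 7, 8}


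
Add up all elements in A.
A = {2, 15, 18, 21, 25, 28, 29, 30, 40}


Set A = {2, 15, 18, 21, 25, 28, 29, 30, 40}
Sum = 2 + 15 + 18 + 21 + 25 + 28 + 29 + 30 + 40 = 208

208


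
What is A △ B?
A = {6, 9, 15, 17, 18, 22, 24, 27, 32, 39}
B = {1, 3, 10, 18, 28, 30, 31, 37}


Set A = {6, 9, 15, 17, 18, 22, 24, 27, 32, 39}
Set B = {1, 3, 10, 18, 28, 30, 31, 37}
A △ B = (A \ B) ∪ (B \ A)
Elements in A but not B: {6, 9, 15, 17, 22, 24, 27, 32, 39}
Elements in B but not A: {1, 3, 10, 28, 30, 31, 37}
A △ B = {1, 3, 6, 9, 10, 15, 17, 22, 24, 27, 28, 30, 31, 32, 37, 39}

{1, 3, 6, 9, 10, 15, 17, 22, 24, 27, 28, 30, 31, 32, 37, 39}


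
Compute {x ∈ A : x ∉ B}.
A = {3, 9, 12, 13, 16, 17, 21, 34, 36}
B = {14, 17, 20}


Set A = {3, 9, 12, 13, 16, 17, 21, 34, 36}
Set B = {14, 17, 20}
Check each element of A against B:
3 ∉ B (include), 9 ∉ B (include), 12 ∉ B (include), 13 ∉ B (include), 16 ∉ B (include), 17 ∈ B, 21 ∉ B (include), 34 ∉ B (include), 36 ∉ B (include)
Elements of A not in B: {3, 9, 12, 13, 16, 21, 34, 36}

{3, 9, 12, 13, 16, 21, 34, 36}


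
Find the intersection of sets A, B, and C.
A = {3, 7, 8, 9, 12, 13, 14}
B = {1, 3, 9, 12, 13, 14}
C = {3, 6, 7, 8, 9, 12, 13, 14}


Set A = {3, 7, 8, 9, 12, 13, 14}
Set B = {1, 3, 9, 12, 13, 14}
Set C = {3, 6, 7, 8, 9, 12, 13, 14}
First, A ∩ B = {3, 9, 12, 13, 14}
Then, (A ∩ B) ∩ C = {3, 9, 12, 13, 14}

{3, 9, 12, 13, 14}


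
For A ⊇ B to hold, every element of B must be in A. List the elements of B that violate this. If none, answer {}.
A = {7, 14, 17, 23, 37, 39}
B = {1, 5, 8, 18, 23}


Set A = {7, 14, 17, 23, 37, 39}
Set B = {1, 5, 8, 18, 23}
Check each element of B against A:
1 ∉ A (include), 5 ∉ A (include), 8 ∉ A (include), 18 ∉ A (include), 23 ∈ A
Elements of B not in A: {1, 5, 8, 18}

{1, 5, 8, 18}


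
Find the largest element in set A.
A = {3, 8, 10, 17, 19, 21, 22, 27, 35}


Set A = {3, 8, 10, 17, 19, 21, 22, 27, 35}
Elements in ascending order: 3, 8, 10, 17, 19, 21, 22, 27, 35
The largest element is 35.

35


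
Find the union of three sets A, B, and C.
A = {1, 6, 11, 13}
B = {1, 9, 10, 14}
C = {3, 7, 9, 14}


Set A = {1, 6, 11, 13}
Set B = {1, 9, 10, 14}
Set C = {3, 7, 9, 14}
First, A ∪ B = {1, 6, 9, 10, 11, 13, 14}
Then, (A ∪ B) ∪ C = {1, 3, 6, 7, 9, 10, 11, 13, 14}

{1, 3, 6, 7, 9, 10, 11, 13, 14}


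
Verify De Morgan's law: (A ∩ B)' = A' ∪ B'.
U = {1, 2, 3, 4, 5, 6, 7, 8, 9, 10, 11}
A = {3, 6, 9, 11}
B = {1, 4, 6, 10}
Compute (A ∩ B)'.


U = {1, 2, 3, 4, 5, 6, 7, 8, 9, 10, 11}
A = {3, 6, 9, 11}, B = {1, 4, 6, 10}
A ∩ B = {6}
(A ∩ B)' = U \ (A ∩ B) = {1, 2, 3, 4, 5, 7, 8, 9, 10, 11}
Verification via A' ∪ B': A' = {1, 2, 4, 5, 7, 8, 10}, B' = {2, 3, 5, 7, 8, 9, 11}
A' ∪ B' = {1, 2, 3, 4, 5, 7, 8, 9, 10, 11} ✓

{1, 2, 3, 4, 5, 7, 8, 9, 10, 11}


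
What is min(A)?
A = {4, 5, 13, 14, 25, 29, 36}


Set A = {4, 5, 13, 14, 25, 29, 36}
Elements in ascending order: 4, 5, 13, 14, 25, 29, 36
The smallest element is 4.

4


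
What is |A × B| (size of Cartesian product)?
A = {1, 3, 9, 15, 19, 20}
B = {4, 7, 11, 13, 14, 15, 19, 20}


Set A = {1, 3, 9, 15, 19, 20} has 6 elements.
Set B = {4, 7, 11, 13, 14, 15, 19, 20} has 8 elements.
|A × B| = |A| × |B| = 6 × 8 = 48

48


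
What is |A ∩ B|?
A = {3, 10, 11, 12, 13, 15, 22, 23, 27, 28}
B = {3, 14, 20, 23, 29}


Set A = {3, 10, 11, 12, 13, 15, 22, 23, 27, 28}
Set B = {3, 14, 20, 23, 29}
A ∩ B = {3, 23}
|A ∩ B| = 2

2


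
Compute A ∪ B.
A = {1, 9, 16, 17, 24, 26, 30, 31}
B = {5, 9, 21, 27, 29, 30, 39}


Set A = {1, 9, 16, 17, 24, 26, 30, 31}
Set B = {5, 9, 21, 27, 29, 30, 39}
A ∪ B includes all elements in either set.
Elements from A: {1, 9, 16, 17, 24, 26, 30, 31}
Elements from B not already included: {5, 21, 27, 29, 39}
A ∪ B = {1, 5, 9, 16, 17, 21, 24, 26, 27, 29, 30, 31, 39}

{1, 5, 9, 16, 17, 21, 24, 26, 27, 29, 30, 31, 39}


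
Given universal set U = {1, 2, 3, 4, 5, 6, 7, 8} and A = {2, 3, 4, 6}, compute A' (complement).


Universal set U = {1, 2, 3, 4, 5, 6, 7, 8}
Set A = {2, 3, 4, 6}
A' = U \ A = elements in U but not in A
Checking each element of U:
1 (not in A, include), 2 (in A, exclude), 3 (in A, exclude), 4 (in A, exclude), 5 (not in A, include), 6 (in A, exclude), 7 (not in A, include), 8 (not in A, include)
A' = {1, 5, 7, 8}

{1, 5, 7, 8}


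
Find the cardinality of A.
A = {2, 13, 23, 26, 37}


Set A = {2, 13, 23, 26, 37}
Listing elements: 2, 13, 23, 26, 37
Counting: 5 elements
|A| = 5

5


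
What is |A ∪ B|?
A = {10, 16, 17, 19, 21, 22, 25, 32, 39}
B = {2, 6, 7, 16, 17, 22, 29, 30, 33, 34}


Set A = {10, 16, 17, 19, 21, 22, 25, 32, 39}, |A| = 9
Set B = {2, 6, 7, 16, 17, 22, 29, 30, 33, 34}, |B| = 10
A ∩ B = {16, 17, 22}, |A ∩ B| = 3
|A ∪ B| = |A| + |B| - |A ∩ B| = 9 + 10 - 3 = 16

16


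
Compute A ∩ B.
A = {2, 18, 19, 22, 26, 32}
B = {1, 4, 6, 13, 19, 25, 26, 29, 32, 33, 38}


Set A = {2, 18, 19, 22, 26, 32}
Set B = {1, 4, 6, 13, 19, 25, 26, 29, 32, 33, 38}
A ∩ B includes only elements in both sets.
Check each element of A against B:
2 ✗, 18 ✗, 19 ✓, 22 ✗, 26 ✓, 32 ✓
A ∩ B = {19, 26, 32}

{19, 26, 32}


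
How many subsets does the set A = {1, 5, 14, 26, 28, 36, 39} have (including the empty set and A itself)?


Set A = {1, 5, 14, 26, 28, 36, 39}
|A| = 7
The power set P(A) contains all subsets of A.
|P(A)| = 2^|A| = 2^7 = 128

128


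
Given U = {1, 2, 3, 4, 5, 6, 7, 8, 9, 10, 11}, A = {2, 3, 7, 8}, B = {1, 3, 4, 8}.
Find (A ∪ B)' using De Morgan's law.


U = {1, 2, 3, 4, 5, 6, 7, 8, 9, 10, 11}
A = {2, 3, 7, 8}, B = {1, 3, 4, 8}
A ∪ B = {1, 2, 3, 4, 7, 8}
(A ∪ B)' = U \ (A ∪ B) = {5, 6, 9, 10, 11}
Verification via A' ∩ B': A' = {1, 4, 5, 6, 9, 10, 11}, B' = {2, 5, 6, 7, 9, 10, 11}
A' ∩ B' = {5, 6, 9, 10, 11} ✓

{5, 6, 9, 10, 11}


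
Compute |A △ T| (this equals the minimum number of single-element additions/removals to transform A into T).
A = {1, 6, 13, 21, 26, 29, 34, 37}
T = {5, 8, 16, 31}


Set A = {1, 6, 13, 21, 26, 29, 34, 37}
Set T = {5, 8, 16, 31}
Elements to remove from A (in A, not in T): {1, 6, 13, 21, 26, 29, 34, 37} → 8 removals
Elements to add to A (in T, not in A): {5, 8, 16, 31} → 4 additions
Total edits = 8 + 4 = 12

12


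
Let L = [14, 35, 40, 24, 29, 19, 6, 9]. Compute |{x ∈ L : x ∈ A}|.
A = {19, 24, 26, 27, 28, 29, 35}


Set A = {19, 24, 26, 27, 28, 29, 35}
Candidates: [14, 35, 40, 24, 29, 19, 6, 9]
Check each candidate:
14 ∉ A, 35 ∈ A, 40 ∉ A, 24 ∈ A, 29 ∈ A, 19 ∈ A, 6 ∉ A, 9 ∉ A
Count of candidates in A: 4

4


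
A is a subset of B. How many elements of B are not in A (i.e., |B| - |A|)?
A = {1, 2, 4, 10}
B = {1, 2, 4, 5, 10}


Set A = {1, 2, 4, 10}, |A| = 4
Set B = {1, 2, 4, 5, 10}, |B| = 5
Since A ⊆ B: B \ A = {5}
|B| - |A| = 5 - 4 = 1

1


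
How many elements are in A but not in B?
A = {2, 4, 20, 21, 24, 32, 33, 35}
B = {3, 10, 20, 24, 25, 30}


Set A = {2, 4, 20, 21, 24, 32, 33, 35}
Set B = {3, 10, 20, 24, 25, 30}
A \ B = {2, 4, 21, 32, 33, 35}
|A \ B| = 6

6


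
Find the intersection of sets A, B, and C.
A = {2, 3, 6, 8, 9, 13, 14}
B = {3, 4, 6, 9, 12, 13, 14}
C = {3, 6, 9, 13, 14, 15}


Set A = {2, 3, 6, 8, 9, 13, 14}
Set B = {3, 4, 6, 9, 12, 13, 14}
Set C = {3, 6, 9, 13, 14, 15}
First, A ∩ B = {3, 6, 9, 13, 14}
Then, (A ∩ B) ∩ C = {3, 6, 9, 13, 14}

{3, 6, 9, 13, 14}


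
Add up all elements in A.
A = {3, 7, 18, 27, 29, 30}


Set A = {3, 7, 18, 27, 29, 30}
Sum = 3 + 7 + 18 + 27 + 29 + 30 = 114

114


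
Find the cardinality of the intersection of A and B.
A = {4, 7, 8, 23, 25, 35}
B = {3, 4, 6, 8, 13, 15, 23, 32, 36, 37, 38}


Set A = {4, 7, 8, 23, 25, 35}
Set B = {3, 4, 6, 8, 13, 15, 23, 32, 36, 37, 38}
A ∩ B = {4, 8, 23}
|A ∩ B| = 3

3


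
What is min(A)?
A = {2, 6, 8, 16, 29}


Set A = {2, 6, 8, 16, 29}
Elements in ascending order: 2, 6, 8, 16, 29
The smallest element is 2.

2


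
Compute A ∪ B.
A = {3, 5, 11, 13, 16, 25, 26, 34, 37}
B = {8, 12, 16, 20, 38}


Set A = {3, 5, 11, 13, 16, 25, 26, 34, 37}
Set B = {8, 12, 16, 20, 38}
A ∪ B includes all elements in either set.
Elements from A: {3, 5, 11, 13, 16, 25, 26, 34, 37}
Elements from B not already included: {8, 12, 20, 38}
A ∪ B = {3, 5, 8, 11, 12, 13, 16, 20, 25, 26, 34, 37, 38}

{3, 5, 8, 11, 12, 13, 16, 20, 25, 26, 34, 37, 38}


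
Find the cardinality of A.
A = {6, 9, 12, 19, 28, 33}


Set A = {6, 9, 12, 19, 28, 33}
Listing elements: 6, 9, 12, 19, 28, 33
Counting: 6 elements
|A| = 6

6


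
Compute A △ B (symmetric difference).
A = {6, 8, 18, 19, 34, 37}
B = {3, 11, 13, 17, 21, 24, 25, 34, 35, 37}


Set A = {6, 8, 18, 19, 34, 37}
Set B = {3, 11, 13, 17, 21, 24, 25, 34, 35, 37}
A △ B = (A \ B) ∪ (B \ A)
Elements in A but not B: {6, 8, 18, 19}
Elements in B but not A: {3, 11, 13, 17, 21, 24, 25, 35}
A △ B = {3, 6, 8, 11, 13, 17, 18, 19, 21, 24, 25, 35}

{3, 6, 8, 11, 13, 17, 18, 19, 21, 24, 25, 35}


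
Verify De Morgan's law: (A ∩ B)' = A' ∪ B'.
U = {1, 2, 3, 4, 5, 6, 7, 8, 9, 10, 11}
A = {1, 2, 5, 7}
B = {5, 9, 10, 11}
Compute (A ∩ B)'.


U = {1, 2, 3, 4, 5, 6, 7, 8, 9, 10, 11}
A = {1, 2, 5, 7}, B = {5, 9, 10, 11}
A ∩ B = {5}
(A ∩ B)' = U \ (A ∩ B) = {1, 2, 3, 4, 6, 7, 8, 9, 10, 11}
Verification via A' ∪ B': A' = {3, 4, 6, 8, 9, 10, 11}, B' = {1, 2, 3, 4, 6, 7, 8}
A' ∪ B' = {1, 2, 3, 4, 6, 7, 8, 9, 10, 11} ✓

{1, 2, 3, 4, 6, 7, 8, 9, 10, 11}


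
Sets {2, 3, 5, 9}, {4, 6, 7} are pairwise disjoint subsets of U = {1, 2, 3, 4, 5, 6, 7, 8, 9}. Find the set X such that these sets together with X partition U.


U = {1, 2, 3, 4, 5, 6, 7, 8, 9}
Shown blocks: {2, 3, 5, 9}, {4, 6, 7}
A partition's blocks are pairwise disjoint and cover U, so the missing block = U \ (union of shown blocks).
Union of shown blocks: {2, 3, 4, 5, 6, 7, 9}
Missing block = U \ (union) = {1, 8}

{1, 8}


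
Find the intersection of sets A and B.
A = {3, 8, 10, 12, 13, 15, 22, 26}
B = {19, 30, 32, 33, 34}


Set A = {3, 8, 10, 12, 13, 15, 22, 26}
Set B = {19, 30, 32, 33, 34}
A ∩ B includes only elements in both sets.
Check each element of A against B:
3 ✗, 8 ✗, 10 ✗, 12 ✗, 13 ✗, 15 ✗, 22 ✗, 26 ✗
A ∩ B = {}

{}


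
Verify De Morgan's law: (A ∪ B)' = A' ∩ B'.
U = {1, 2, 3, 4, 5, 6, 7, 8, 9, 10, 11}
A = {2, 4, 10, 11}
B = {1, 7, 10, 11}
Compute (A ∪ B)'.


U = {1, 2, 3, 4, 5, 6, 7, 8, 9, 10, 11}
A = {2, 4, 10, 11}, B = {1, 7, 10, 11}
A ∪ B = {1, 2, 4, 7, 10, 11}
(A ∪ B)' = U \ (A ∪ B) = {3, 5, 6, 8, 9}
Verification via A' ∩ B': A' = {1, 3, 5, 6, 7, 8, 9}, B' = {2, 3, 4, 5, 6, 8, 9}
A' ∩ B' = {3, 5, 6, 8, 9} ✓

{3, 5, 6, 8, 9}


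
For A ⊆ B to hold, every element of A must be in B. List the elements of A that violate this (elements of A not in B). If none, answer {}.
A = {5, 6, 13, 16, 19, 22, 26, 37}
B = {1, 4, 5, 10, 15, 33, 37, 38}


Set A = {5, 6, 13, 16, 19, 22, 26, 37}
Set B = {1, 4, 5, 10, 15, 33, 37, 38}
Check each element of A against B:
5 ∈ B, 6 ∉ B (include), 13 ∉ B (include), 16 ∉ B (include), 19 ∉ B (include), 22 ∉ B (include), 26 ∉ B (include), 37 ∈ B
Elements of A not in B: {6, 13, 16, 19, 22, 26}

{6, 13, 16, 19, 22, 26}


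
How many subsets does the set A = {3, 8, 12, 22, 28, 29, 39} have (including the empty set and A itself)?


Set A = {3, 8, 12, 22, 28, 29, 39}
|A| = 7
The power set P(A) contains all subsets of A.
|P(A)| = 2^|A| = 2^7 = 128

128


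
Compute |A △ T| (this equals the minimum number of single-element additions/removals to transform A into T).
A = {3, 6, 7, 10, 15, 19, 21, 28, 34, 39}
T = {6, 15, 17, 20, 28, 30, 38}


Set A = {3, 6, 7, 10, 15, 19, 21, 28, 34, 39}
Set T = {6, 15, 17, 20, 28, 30, 38}
Elements to remove from A (in A, not in T): {3, 7, 10, 19, 21, 34, 39} → 7 removals
Elements to add to A (in T, not in A): {17, 20, 30, 38} → 4 additions
Total edits = 7 + 4 = 11

11


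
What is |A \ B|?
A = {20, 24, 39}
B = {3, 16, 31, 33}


Set A = {20, 24, 39}
Set B = {3, 16, 31, 33}
A \ B = {20, 24, 39}
|A \ B| = 3

3


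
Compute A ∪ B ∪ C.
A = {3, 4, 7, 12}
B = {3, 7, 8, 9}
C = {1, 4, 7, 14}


Set A = {3, 4, 7, 12}
Set B = {3, 7, 8, 9}
Set C = {1, 4, 7, 14}
First, A ∪ B = {3, 4, 7, 8, 9, 12}
Then, (A ∪ B) ∪ C = {1, 3, 4, 7, 8, 9, 12, 14}

{1, 3, 4, 7, 8, 9, 12, 14}


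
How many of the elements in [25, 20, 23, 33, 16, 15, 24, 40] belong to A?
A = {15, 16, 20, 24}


Set A = {15, 16, 20, 24}
Candidates: [25, 20, 23, 33, 16, 15, 24, 40]
Check each candidate:
25 ∉ A, 20 ∈ A, 23 ∉ A, 33 ∉ A, 16 ∈ A, 15 ∈ A, 24 ∈ A, 40 ∉ A
Count of candidates in A: 4

4


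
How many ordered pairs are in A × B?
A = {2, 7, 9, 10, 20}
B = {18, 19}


Set A = {2, 7, 9, 10, 20} has 5 elements.
Set B = {18, 19} has 2 elements.
|A × B| = |A| × |B| = 5 × 2 = 10

10


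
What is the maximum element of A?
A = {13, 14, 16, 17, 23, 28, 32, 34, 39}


Set A = {13, 14, 16, 17, 23, 28, 32, 34, 39}
Elements in ascending order: 13, 14, 16, 17, 23, 28, 32, 34, 39
The largest element is 39.

39


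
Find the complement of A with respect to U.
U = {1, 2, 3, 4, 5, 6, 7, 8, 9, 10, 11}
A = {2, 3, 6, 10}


Universal set U = {1, 2, 3, 4, 5, 6, 7, 8, 9, 10, 11}
Set A = {2, 3, 6, 10}
A' = U \ A = elements in U but not in A
Checking each element of U:
1 (not in A, include), 2 (in A, exclude), 3 (in A, exclude), 4 (not in A, include), 5 (not in A, include), 6 (in A, exclude), 7 (not in A, include), 8 (not in A, include), 9 (not in A, include), 10 (in A, exclude), 11 (not in A, include)
A' = {1, 4, 5, 7, 8, 9, 11}

{1, 4, 5, 7, 8, 9, 11}


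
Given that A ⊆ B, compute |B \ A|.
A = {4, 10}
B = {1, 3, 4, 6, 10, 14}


Set A = {4, 10}, |A| = 2
Set B = {1, 3, 4, 6, 10, 14}, |B| = 6
Since A ⊆ B: B \ A = {1, 3, 6, 14}
|B| - |A| = 6 - 2 = 4

4


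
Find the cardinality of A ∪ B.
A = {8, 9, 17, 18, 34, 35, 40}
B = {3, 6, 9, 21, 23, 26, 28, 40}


Set A = {8, 9, 17, 18, 34, 35, 40}, |A| = 7
Set B = {3, 6, 9, 21, 23, 26, 28, 40}, |B| = 8
A ∩ B = {9, 40}, |A ∩ B| = 2
|A ∪ B| = |A| + |B| - |A ∩ B| = 7 + 8 - 2 = 13

13


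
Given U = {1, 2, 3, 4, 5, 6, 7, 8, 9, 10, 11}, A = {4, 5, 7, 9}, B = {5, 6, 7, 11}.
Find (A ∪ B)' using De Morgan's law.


U = {1, 2, 3, 4, 5, 6, 7, 8, 9, 10, 11}
A = {4, 5, 7, 9}, B = {5, 6, 7, 11}
A ∪ B = {4, 5, 6, 7, 9, 11}
(A ∪ B)' = U \ (A ∪ B) = {1, 2, 3, 8, 10}
Verification via A' ∩ B': A' = {1, 2, 3, 6, 8, 10, 11}, B' = {1, 2, 3, 4, 8, 9, 10}
A' ∩ B' = {1, 2, 3, 8, 10} ✓

{1, 2, 3, 8, 10}


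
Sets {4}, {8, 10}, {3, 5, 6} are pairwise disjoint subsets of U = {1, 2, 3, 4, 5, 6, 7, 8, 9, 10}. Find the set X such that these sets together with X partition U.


U = {1, 2, 3, 4, 5, 6, 7, 8, 9, 10}
Shown blocks: {4}, {8, 10}, {3, 5, 6}
A partition's blocks are pairwise disjoint and cover U, so the missing block = U \ (union of shown blocks).
Union of shown blocks: {3, 4, 5, 6, 8, 10}
Missing block = U \ (union) = {1, 2, 7, 9}

{1, 2, 7, 9}


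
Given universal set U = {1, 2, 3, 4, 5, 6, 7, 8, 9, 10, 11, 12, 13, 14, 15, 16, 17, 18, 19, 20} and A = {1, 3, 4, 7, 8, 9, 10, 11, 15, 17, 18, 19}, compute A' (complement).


Universal set U = {1, 2, 3, 4, 5, 6, 7, 8, 9, 10, 11, 12, 13, 14, 15, 16, 17, 18, 19, 20}
Set A = {1, 3, 4, 7, 8, 9, 10, 11, 15, 17, 18, 19}
A' = U \ A = elements in U but not in A
Checking each element of U:
1 (in A, exclude), 2 (not in A, include), 3 (in A, exclude), 4 (in A, exclude), 5 (not in A, include), 6 (not in A, include), 7 (in A, exclude), 8 (in A, exclude), 9 (in A, exclude), 10 (in A, exclude), 11 (in A, exclude), 12 (not in A, include), 13 (not in A, include), 14 (not in A, include), 15 (in A, exclude), 16 (not in A, include), 17 (in A, exclude), 18 (in A, exclude), 19 (in A, exclude), 20 (not in A, include)
A' = {2, 5, 6, 12, 13, 14, 16, 20}

{2, 5, 6, 12, 13, 14, 16, 20}


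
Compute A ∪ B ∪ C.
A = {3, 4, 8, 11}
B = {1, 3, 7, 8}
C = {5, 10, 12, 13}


Set A = {3, 4, 8, 11}
Set B = {1, 3, 7, 8}
Set C = {5, 10, 12, 13}
First, A ∪ B = {1, 3, 4, 7, 8, 11}
Then, (A ∪ B) ∪ C = {1, 3, 4, 5, 7, 8, 10, 11, 12, 13}

{1, 3, 4, 5, 7, 8, 10, 11, 12, 13}


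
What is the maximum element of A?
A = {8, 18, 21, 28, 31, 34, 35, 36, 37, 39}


Set A = {8, 18, 21, 28, 31, 34, 35, 36, 37, 39}
Elements in ascending order: 8, 18, 21, 28, 31, 34, 35, 36, 37, 39
The largest element is 39.

39


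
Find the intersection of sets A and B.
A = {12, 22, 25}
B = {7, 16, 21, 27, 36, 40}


Set A = {12, 22, 25}
Set B = {7, 16, 21, 27, 36, 40}
A ∩ B includes only elements in both sets.
Check each element of A against B:
12 ✗, 22 ✗, 25 ✗
A ∩ B = {}

{}


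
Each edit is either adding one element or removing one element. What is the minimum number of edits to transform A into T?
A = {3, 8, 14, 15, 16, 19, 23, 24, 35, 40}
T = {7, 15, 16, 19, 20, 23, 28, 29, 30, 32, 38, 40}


Set A = {3, 8, 14, 15, 16, 19, 23, 24, 35, 40}
Set T = {7, 15, 16, 19, 20, 23, 28, 29, 30, 32, 38, 40}
Elements to remove from A (in A, not in T): {3, 8, 14, 24, 35} → 5 removals
Elements to add to A (in T, not in A): {7, 20, 28, 29, 30, 32, 38} → 7 additions
Total edits = 5 + 7 = 12

12


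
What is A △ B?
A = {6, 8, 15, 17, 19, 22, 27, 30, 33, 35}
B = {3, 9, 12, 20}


Set A = {6, 8, 15, 17, 19, 22, 27, 30, 33, 35}
Set B = {3, 9, 12, 20}
A △ B = (A \ B) ∪ (B \ A)
Elements in A but not B: {6, 8, 15, 17, 19, 22, 27, 30, 33, 35}
Elements in B but not A: {3, 9, 12, 20}
A △ B = {3, 6, 8, 9, 12, 15, 17, 19, 20, 22, 27, 30, 33, 35}

{3, 6, 8, 9, 12, 15, 17, 19, 20, 22, 27, 30, 33, 35}


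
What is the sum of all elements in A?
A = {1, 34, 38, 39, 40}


Set A = {1, 34, 38, 39, 40}
Sum = 1 + 34 + 38 + 39 + 40 = 152

152


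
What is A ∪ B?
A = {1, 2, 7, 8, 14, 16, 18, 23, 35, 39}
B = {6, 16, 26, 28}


Set A = {1, 2, 7, 8, 14, 16, 18, 23, 35, 39}
Set B = {6, 16, 26, 28}
A ∪ B includes all elements in either set.
Elements from A: {1, 2, 7, 8, 14, 16, 18, 23, 35, 39}
Elements from B not already included: {6, 26, 28}
A ∪ B = {1, 2, 6, 7, 8, 14, 16, 18, 23, 26, 28, 35, 39}

{1, 2, 6, 7, 8, 14, 16, 18, 23, 26, 28, 35, 39}


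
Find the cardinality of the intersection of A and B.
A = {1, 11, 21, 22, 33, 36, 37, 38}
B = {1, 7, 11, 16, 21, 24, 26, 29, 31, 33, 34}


Set A = {1, 11, 21, 22, 33, 36, 37, 38}
Set B = {1, 7, 11, 16, 21, 24, 26, 29, 31, 33, 34}
A ∩ B = {1, 11, 21, 33}
|A ∩ B| = 4

4


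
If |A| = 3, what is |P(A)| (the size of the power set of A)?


The set has 3 elements.
The power set contains all possible subsets.
|P(A)| = 2^|A| = 2^3 = 8

8


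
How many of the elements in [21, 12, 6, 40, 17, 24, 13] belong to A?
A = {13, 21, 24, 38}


Set A = {13, 21, 24, 38}
Candidates: [21, 12, 6, 40, 17, 24, 13]
Check each candidate:
21 ∈ A, 12 ∉ A, 6 ∉ A, 40 ∉ A, 17 ∉ A, 24 ∈ A, 13 ∈ A
Count of candidates in A: 3

3


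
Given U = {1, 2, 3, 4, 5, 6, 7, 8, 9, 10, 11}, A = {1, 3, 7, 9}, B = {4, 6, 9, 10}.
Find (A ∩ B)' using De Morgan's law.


U = {1, 2, 3, 4, 5, 6, 7, 8, 9, 10, 11}
A = {1, 3, 7, 9}, B = {4, 6, 9, 10}
A ∩ B = {9}
(A ∩ B)' = U \ (A ∩ B) = {1, 2, 3, 4, 5, 6, 7, 8, 10, 11}
Verification via A' ∪ B': A' = {2, 4, 5, 6, 8, 10, 11}, B' = {1, 2, 3, 5, 7, 8, 11}
A' ∪ B' = {1, 2, 3, 4, 5, 6, 7, 8, 10, 11} ✓

{1, 2, 3, 4, 5, 6, 7, 8, 10, 11}


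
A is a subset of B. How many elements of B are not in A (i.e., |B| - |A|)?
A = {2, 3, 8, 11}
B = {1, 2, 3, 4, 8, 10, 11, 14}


Set A = {2, 3, 8, 11}, |A| = 4
Set B = {1, 2, 3, 4, 8, 10, 11, 14}, |B| = 8
Since A ⊆ B: B \ A = {1, 4, 10, 14}
|B| - |A| = 8 - 4 = 4

4


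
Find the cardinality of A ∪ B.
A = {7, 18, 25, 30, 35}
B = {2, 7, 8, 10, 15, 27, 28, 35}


Set A = {7, 18, 25, 30, 35}, |A| = 5
Set B = {2, 7, 8, 10, 15, 27, 28, 35}, |B| = 8
A ∩ B = {7, 35}, |A ∩ B| = 2
|A ∪ B| = |A| + |B| - |A ∩ B| = 5 + 8 - 2 = 11

11


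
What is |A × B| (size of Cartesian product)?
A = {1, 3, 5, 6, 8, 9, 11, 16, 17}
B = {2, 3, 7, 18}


Set A = {1, 3, 5, 6, 8, 9, 11, 16, 17} has 9 elements.
Set B = {2, 3, 7, 18} has 4 elements.
|A × B| = |A| × |B| = 9 × 4 = 36

36


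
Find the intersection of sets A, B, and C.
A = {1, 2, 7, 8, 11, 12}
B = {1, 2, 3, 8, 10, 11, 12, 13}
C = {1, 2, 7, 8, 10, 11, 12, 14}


Set A = {1, 2, 7, 8, 11, 12}
Set B = {1, 2, 3, 8, 10, 11, 12, 13}
Set C = {1, 2, 7, 8, 10, 11, 12, 14}
First, A ∩ B = {1, 2, 8, 11, 12}
Then, (A ∩ B) ∩ C = {1, 2, 8, 11, 12}

{1, 2, 8, 11, 12}


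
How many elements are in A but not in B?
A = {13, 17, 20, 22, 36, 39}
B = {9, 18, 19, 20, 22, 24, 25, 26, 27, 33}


Set A = {13, 17, 20, 22, 36, 39}
Set B = {9, 18, 19, 20, 22, 24, 25, 26, 27, 33}
A \ B = {13, 17, 36, 39}
|A \ B| = 4

4


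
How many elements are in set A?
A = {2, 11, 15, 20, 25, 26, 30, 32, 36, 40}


Set A = {2, 11, 15, 20, 25, 26, 30, 32, 36, 40}
Listing elements: 2, 11, 15, 20, 25, 26, 30, 32, 36, 40
Counting: 10 elements
|A| = 10

10


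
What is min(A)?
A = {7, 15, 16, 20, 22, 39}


Set A = {7, 15, 16, 20, 22, 39}
Elements in ascending order: 7, 15, 16, 20, 22, 39
The smallest element is 7.

7


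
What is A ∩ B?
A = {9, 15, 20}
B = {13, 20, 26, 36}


Set A = {9, 15, 20}
Set B = {13, 20, 26, 36}
A ∩ B includes only elements in both sets.
Check each element of A against B:
9 ✗, 15 ✗, 20 ✓
A ∩ B = {20}

{20}


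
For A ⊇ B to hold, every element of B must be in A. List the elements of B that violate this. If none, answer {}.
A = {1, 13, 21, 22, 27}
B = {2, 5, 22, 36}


Set A = {1, 13, 21, 22, 27}
Set B = {2, 5, 22, 36}
Check each element of B against A:
2 ∉ A (include), 5 ∉ A (include), 22 ∈ A, 36 ∉ A (include)
Elements of B not in A: {2, 5, 36}

{2, 5, 36}


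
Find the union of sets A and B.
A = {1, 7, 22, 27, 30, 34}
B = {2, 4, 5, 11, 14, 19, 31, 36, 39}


Set A = {1, 7, 22, 27, 30, 34}
Set B = {2, 4, 5, 11, 14, 19, 31, 36, 39}
A ∪ B includes all elements in either set.
Elements from A: {1, 7, 22, 27, 30, 34}
Elements from B not already included: {2, 4, 5, 11, 14, 19, 31, 36, 39}
A ∪ B = {1, 2, 4, 5, 7, 11, 14, 19, 22, 27, 30, 31, 34, 36, 39}

{1, 2, 4, 5, 7, 11, 14, 19, 22, 27, 30, 31, 34, 36, 39}


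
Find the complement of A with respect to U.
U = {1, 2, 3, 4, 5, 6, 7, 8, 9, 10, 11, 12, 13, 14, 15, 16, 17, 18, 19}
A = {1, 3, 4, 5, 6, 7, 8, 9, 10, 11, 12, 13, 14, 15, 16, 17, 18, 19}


Universal set U = {1, 2, 3, 4, 5, 6, 7, 8, 9, 10, 11, 12, 13, 14, 15, 16, 17, 18, 19}
Set A = {1, 3, 4, 5, 6, 7, 8, 9, 10, 11, 12, 13, 14, 15, 16, 17, 18, 19}
A' = U \ A = elements in U but not in A
Checking each element of U:
1 (in A, exclude), 2 (not in A, include), 3 (in A, exclude), 4 (in A, exclude), 5 (in A, exclude), 6 (in A, exclude), 7 (in A, exclude), 8 (in A, exclude), 9 (in A, exclude), 10 (in A, exclude), 11 (in A, exclude), 12 (in A, exclude), 13 (in A, exclude), 14 (in A, exclude), 15 (in A, exclude), 16 (in A, exclude), 17 (in A, exclude), 18 (in A, exclude), 19 (in A, exclude)
A' = {2}

{2}


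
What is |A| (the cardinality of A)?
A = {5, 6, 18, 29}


Set A = {5, 6, 18, 29}
Listing elements: 5, 6, 18, 29
Counting: 4 elements
|A| = 4

4


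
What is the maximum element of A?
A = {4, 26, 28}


Set A = {4, 26, 28}
Elements in ascending order: 4, 26, 28
The largest element is 28.

28


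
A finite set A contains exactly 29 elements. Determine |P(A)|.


The set has 29 elements.
The power set contains all possible subsets.
|P(A)| = 2^|A| = 2^29 = 536870912

536870912


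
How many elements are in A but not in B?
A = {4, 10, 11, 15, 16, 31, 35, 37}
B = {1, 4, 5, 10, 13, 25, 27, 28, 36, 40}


Set A = {4, 10, 11, 15, 16, 31, 35, 37}
Set B = {1, 4, 5, 10, 13, 25, 27, 28, 36, 40}
A \ B = {11, 15, 16, 31, 35, 37}
|A \ B| = 6

6


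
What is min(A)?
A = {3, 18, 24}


Set A = {3, 18, 24}
Elements in ascending order: 3, 18, 24
The smallest element is 3.

3


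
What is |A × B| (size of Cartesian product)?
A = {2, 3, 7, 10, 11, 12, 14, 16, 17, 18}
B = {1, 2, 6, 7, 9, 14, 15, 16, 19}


Set A = {2, 3, 7, 10, 11, 12, 14, 16, 17, 18} has 10 elements.
Set B = {1, 2, 6, 7, 9, 14, 15, 16, 19} has 9 elements.
|A × B| = |A| × |B| = 10 × 9 = 90

90


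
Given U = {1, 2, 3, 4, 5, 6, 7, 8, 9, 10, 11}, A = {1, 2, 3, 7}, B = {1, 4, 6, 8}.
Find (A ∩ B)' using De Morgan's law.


U = {1, 2, 3, 4, 5, 6, 7, 8, 9, 10, 11}
A = {1, 2, 3, 7}, B = {1, 4, 6, 8}
A ∩ B = {1}
(A ∩ B)' = U \ (A ∩ B) = {2, 3, 4, 5, 6, 7, 8, 9, 10, 11}
Verification via A' ∪ B': A' = {4, 5, 6, 8, 9, 10, 11}, B' = {2, 3, 5, 7, 9, 10, 11}
A' ∪ B' = {2, 3, 4, 5, 6, 7, 8, 9, 10, 11} ✓

{2, 3, 4, 5, 6, 7, 8, 9, 10, 11}


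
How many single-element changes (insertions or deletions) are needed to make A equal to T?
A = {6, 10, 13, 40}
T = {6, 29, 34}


Set A = {6, 10, 13, 40}
Set T = {6, 29, 34}
Elements to remove from A (in A, not in T): {10, 13, 40} → 3 removals
Elements to add to A (in T, not in A): {29, 34} → 2 additions
Total edits = 3 + 2 = 5

5


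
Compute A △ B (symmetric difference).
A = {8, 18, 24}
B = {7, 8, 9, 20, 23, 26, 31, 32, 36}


Set A = {8, 18, 24}
Set B = {7, 8, 9, 20, 23, 26, 31, 32, 36}
A △ B = (A \ B) ∪ (B \ A)
Elements in A but not B: {18, 24}
Elements in B but not A: {7, 9, 20, 23, 26, 31, 32, 36}
A △ B = {7, 9, 18, 20, 23, 24, 26, 31, 32, 36}

{7, 9, 18, 20, 23, 24, 26, 31, 32, 36}


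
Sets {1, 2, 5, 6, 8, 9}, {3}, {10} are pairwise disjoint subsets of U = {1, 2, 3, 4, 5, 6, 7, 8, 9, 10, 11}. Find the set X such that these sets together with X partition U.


U = {1, 2, 3, 4, 5, 6, 7, 8, 9, 10, 11}
Shown blocks: {1, 2, 5, 6, 8, 9}, {3}, {10}
A partition's blocks are pairwise disjoint and cover U, so the missing block = U \ (union of shown blocks).
Union of shown blocks: {1, 2, 3, 5, 6, 8, 9, 10}
Missing block = U \ (union) = {4, 7, 11}

{4, 7, 11}


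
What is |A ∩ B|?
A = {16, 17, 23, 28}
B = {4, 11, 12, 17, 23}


Set A = {16, 17, 23, 28}
Set B = {4, 11, 12, 17, 23}
A ∩ B = {17, 23}
|A ∩ B| = 2

2


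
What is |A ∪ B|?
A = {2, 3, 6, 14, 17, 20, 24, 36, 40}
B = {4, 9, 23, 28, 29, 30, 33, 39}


Set A = {2, 3, 6, 14, 17, 20, 24, 36, 40}, |A| = 9
Set B = {4, 9, 23, 28, 29, 30, 33, 39}, |B| = 8
A ∩ B = {}, |A ∩ B| = 0
|A ∪ B| = |A| + |B| - |A ∩ B| = 9 + 8 - 0 = 17

17


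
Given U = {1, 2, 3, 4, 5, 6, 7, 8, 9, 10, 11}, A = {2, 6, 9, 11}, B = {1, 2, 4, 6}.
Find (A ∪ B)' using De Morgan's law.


U = {1, 2, 3, 4, 5, 6, 7, 8, 9, 10, 11}
A = {2, 6, 9, 11}, B = {1, 2, 4, 6}
A ∪ B = {1, 2, 4, 6, 9, 11}
(A ∪ B)' = U \ (A ∪ B) = {3, 5, 7, 8, 10}
Verification via A' ∩ B': A' = {1, 3, 4, 5, 7, 8, 10}, B' = {3, 5, 7, 8, 9, 10, 11}
A' ∩ B' = {3, 5, 7, 8, 10} ✓

{3, 5, 7, 8, 10}


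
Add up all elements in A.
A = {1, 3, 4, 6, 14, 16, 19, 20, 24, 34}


Set A = {1, 3, 4, 6, 14, 16, 19, 20, 24, 34}
Sum = 1 + 3 + 4 + 6 + 14 + 16 + 19 + 20 + 24 + 34 = 141

141


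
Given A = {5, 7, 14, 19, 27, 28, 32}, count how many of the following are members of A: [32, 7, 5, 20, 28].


Set A = {5, 7, 14, 19, 27, 28, 32}
Candidates: [32, 7, 5, 20, 28]
Check each candidate:
32 ∈ A, 7 ∈ A, 5 ∈ A, 20 ∉ A, 28 ∈ A
Count of candidates in A: 4

4


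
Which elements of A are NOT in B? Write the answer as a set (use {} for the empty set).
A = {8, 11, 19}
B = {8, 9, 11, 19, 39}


Set A = {8, 11, 19}
Set B = {8, 9, 11, 19, 39}
Check each element of A against B:
8 ∈ B, 11 ∈ B, 19 ∈ B
Elements of A not in B: {}

{}


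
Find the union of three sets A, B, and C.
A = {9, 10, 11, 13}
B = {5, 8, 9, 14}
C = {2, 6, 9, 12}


Set A = {9, 10, 11, 13}
Set B = {5, 8, 9, 14}
Set C = {2, 6, 9, 12}
First, A ∪ B = {5, 8, 9, 10, 11, 13, 14}
Then, (A ∪ B) ∪ C = {2, 5, 6, 8, 9, 10, 11, 12, 13, 14}

{2, 5, 6, 8, 9, 10, 11, 12, 13, 14}


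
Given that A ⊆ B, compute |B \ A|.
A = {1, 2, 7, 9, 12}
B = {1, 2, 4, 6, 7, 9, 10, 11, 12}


Set A = {1, 2, 7, 9, 12}, |A| = 5
Set B = {1, 2, 4, 6, 7, 9, 10, 11, 12}, |B| = 9
Since A ⊆ B: B \ A = {4, 6, 10, 11}
|B| - |A| = 9 - 5 = 4

4


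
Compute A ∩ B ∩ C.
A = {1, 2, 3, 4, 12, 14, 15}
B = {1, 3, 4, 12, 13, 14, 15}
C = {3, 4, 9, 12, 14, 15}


Set A = {1, 2, 3, 4, 12, 14, 15}
Set B = {1, 3, 4, 12, 13, 14, 15}
Set C = {3, 4, 9, 12, 14, 15}
First, A ∩ B = {1, 3, 4, 12, 14, 15}
Then, (A ∩ B) ∩ C = {3, 4, 12, 14, 15}

{3, 4, 12, 14, 15}


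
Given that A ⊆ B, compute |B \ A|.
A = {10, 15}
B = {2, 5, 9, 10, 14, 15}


Set A = {10, 15}, |A| = 2
Set B = {2, 5, 9, 10, 14, 15}, |B| = 6
Since A ⊆ B: B \ A = {2, 5, 9, 14}
|B| - |A| = 6 - 2 = 4

4


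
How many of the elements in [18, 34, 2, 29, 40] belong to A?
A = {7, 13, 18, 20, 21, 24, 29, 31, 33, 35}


Set A = {7, 13, 18, 20, 21, 24, 29, 31, 33, 35}
Candidates: [18, 34, 2, 29, 40]
Check each candidate:
18 ∈ A, 34 ∉ A, 2 ∉ A, 29 ∈ A, 40 ∉ A
Count of candidates in A: 2

2


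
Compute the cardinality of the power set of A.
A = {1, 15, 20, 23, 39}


Set A = {1, 15, 20, 23, 39}
|A| = 5
The power set P(A) contains all subsets of A.
|P(A)| = 2^|A| = 2^5 = 32

32


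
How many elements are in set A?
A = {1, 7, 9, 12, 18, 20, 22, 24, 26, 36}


Set A = {1, 7, 9, 12, 18, 20, 22, 24, 26, 36}
Listing elements: 1, 7, 9, 12, 18, 20, 22, 24, 26, 36
Counting: 10 elements
|A| = 10

10


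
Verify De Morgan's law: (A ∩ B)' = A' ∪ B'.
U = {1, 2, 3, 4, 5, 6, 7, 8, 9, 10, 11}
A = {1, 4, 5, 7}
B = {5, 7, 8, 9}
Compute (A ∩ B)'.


U = {1, 2, 3, 4, 5, 6, 7, 8, 9, 10, 11}
A = {1, 4, 5, 7}, B = {5, 7, 8, 9}
A ∩ B = {5, 7}
(A ∩ B)' = U \ (A ∩ B) = {1, 2, 3, 4, 6, 8, 9, 10, 11}
Verification via A' ∪ B': A' = {2, 3, 6, 8, 9, 10, 11}, B' = {1, 2, 3, 4, 6, 10, 11}
A' ∪ B' = {1, 2, 3, 4, 6, 8, 9, 10, 11} ✓

{1, 2, 3, 4, 6, 8, 9, 10, 11}


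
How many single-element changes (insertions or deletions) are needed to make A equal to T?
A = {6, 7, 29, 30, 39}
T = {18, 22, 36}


Set A = {6, 7, 29, 30, 39}
Set T = {18, 22, 36}
Elements to remove from A (in A, not in T): {6, 7, 29, 30, 39} → 5 removals
Elements to add to A (in T, not in A): {18, 22, 36} → 3 additions
Total edits = 5 + 3 = 8

8


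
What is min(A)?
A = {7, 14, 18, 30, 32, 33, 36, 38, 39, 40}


Set A = {7, 14, 18, 30, 32, 33, 36, 38, 39, 40}
Elements in ascending order: 7, 14, 18, 30, 32, 33, 36, 38, 39, 40
The smallest element is 7.

7


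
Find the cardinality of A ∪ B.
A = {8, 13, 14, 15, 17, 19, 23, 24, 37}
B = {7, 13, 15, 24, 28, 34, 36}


Set A = {8, 13, 14, 15, 17, 19, 23, 24, 37}, |A| = 9
Set B = {7, 13, 15, 24, 28, 34, 36}, |B| = 7
A ∩ B = {13, 15, 24}, |A ∩ B| = 3
|A ∪ B| = |A| + |B| - |A ∩ B| = 9 + 7 - 3 = 13

13


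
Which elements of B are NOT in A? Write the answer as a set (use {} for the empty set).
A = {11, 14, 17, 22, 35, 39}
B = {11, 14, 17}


Set A = {11, 14, 17, 22, 35, 39}
Set B = {11, 14, 17}
Check each element of B against A:
11 ∈ A, 14 ∈ A, 17 ∈ A
Elements of B not in A: {}

{}


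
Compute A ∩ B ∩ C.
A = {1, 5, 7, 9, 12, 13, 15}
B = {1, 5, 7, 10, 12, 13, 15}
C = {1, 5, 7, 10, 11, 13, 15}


Set A = {1, 5, 7, 9, 12, 13, 15}
Set B = {1, 5, 7, 10, 12, 13, 15}
Set C = {1, 5, 7, 10, 11, 13, 15}
First, A ∩ B = {1, 5, 7, 12, 13, 15}
Then, (A ∩ B) ∩ C = {1, 5, 7, 13, 15}

{1, 5, 7, 13, 15}


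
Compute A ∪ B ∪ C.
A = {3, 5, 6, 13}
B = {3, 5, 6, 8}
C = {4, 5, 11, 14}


Set A = {3, 5, 6, 13}
Set B = {3, 5, 6, 8}
Set C = {4, 5, 11, 14}
First, A ∪ B = {3, 5, 6, 8, 13}
Then, (A ∪ B) ∪ C = {3, 4, 5, 6, 8, 11, 13, 14}

{3, 4, 5, 6, 8, 11, 13, 14}


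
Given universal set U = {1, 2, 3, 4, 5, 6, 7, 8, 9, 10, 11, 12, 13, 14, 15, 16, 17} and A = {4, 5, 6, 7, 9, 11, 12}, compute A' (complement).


Universal set U = {1, 2, 3, 4, 5, 6, 7, 8, 9, 10, 11, 12, 13, 14, 15, 16, 17}
Set A = {4, 5, 6, 7, 9, 11, 12}
A' = U \ A = elements in U but not in A
Checking each element of U:
1 (not in A, include), 2 (not in A, include), 3 (not in A, include), 4 (in A, exclude), 5 (in A, exclude), 6 (in A, exclude), 7 (in A, exclude), 8 (not in A, include), 9 (in A, exclude), 10 (not in A, include), 11 (in A, exclude), 12 (in A, exclude), 13 (not in A, include), 14 (not in A, include), 15 (not in A, include), 16 (not in A, include), 17 (not in A, include)
A' = {1, 2, 3, 8, 10, 13, 14, 15, 16, 17}

{1, 2, 3, 8, 10, 13, 14, 15, 16, 17}


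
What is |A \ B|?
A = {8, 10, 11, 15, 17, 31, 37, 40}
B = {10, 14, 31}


Set A = {8, 10, 11, 15, 17, 31, 37, 40}
Set B = {10, 14, 31}
A \ B = {8, 11, 15, 17, 37, 40}
|A \ B| = 6

6


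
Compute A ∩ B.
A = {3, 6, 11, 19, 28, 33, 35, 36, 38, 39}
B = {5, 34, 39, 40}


Set A = {3, 6, 11, 19, 28, 33, 35, 36, 38, 39}
Set B = {5, 34, 39, 40}
A ∩ B includes only elements in both sets.
Check each element of A against B:
3 ✗, 6 ✗, 11 ✗, 19 ✗, 28 ✗, 33 ✗, 35 ✗, 36 ✗, 38 ✗, 39 ✓
A ∩ B = {39}

{39}


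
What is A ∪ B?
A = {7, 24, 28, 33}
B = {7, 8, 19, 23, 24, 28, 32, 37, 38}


Set A = {7, 24, 28, 33}
Set B = {7, 8, 19, 23, 24, 28, 32, 37, 38}
A ∪ B includes all elements in either set.
Elements from A: {7, 24, 28, 33}
Elements from B not already included: {8, 19, 23, 32, 37, 38}
A ∪ B = {7, 8, 19, 23, 24, 28, 32, 33, 37, 38}

{7, 8, 19, 23, 24, 28, 32, 33, 37, 38}


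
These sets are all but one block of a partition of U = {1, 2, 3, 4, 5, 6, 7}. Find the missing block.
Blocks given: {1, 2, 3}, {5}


U = {1, 2, 3, 4, 5, 6, 7}
Shown blocks: {1, 2, 3}, {5}
A partition's blocks are pairwise disjoint and cover U, so the missing block = U \ (union of shown blocks).
Union of shown blocks: {1, 2, 3, 5}
Missing block = U \ (union) = {4, 6, 7}

{4, 6, 7}
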